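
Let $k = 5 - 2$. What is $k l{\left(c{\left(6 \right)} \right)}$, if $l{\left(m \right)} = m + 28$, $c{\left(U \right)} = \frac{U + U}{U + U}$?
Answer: $87$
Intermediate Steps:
$k = 3$ ($k = 5 - 2 = 3$)
$c{\left(U \right)} = 1$ ($c{\left(U \right)} = \frac{2 U}{2 U} = 2 U \frac{1}{2 U} = 1$)
$l{\left(m \right)} = 28 + m$
$k l{\left(c{\left(6 \right)} \right)} = 3 \left(28 + 1\right) = 3 \cdot 29 = 87$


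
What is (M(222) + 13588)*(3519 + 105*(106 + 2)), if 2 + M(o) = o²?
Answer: 934185330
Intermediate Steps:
M(o) = -2 + o²
(M(222) + 13588)*(3519 + 105*(106 + 2)) = ((-2 + 222²) + 13588)*(3519 + 105*(106 + 2)) = ((-2 + 49284) + 13588)*(3519 + 105*108) = (49282 + 13588)*(3519 + 11340) = 62870*14859 = 934185330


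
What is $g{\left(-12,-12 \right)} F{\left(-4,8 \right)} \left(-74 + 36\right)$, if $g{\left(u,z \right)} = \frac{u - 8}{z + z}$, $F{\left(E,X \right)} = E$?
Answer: $\frac{380}{3} \approx 126.67$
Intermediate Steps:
$g{\left(u,z \right)} = \frac{-8 + u}{2 z}$
$g{\left(-12,-12 \right)} F{\left(-4,8 \right)} \left(-74 + 36\right) = \frac{-8 - 12}{2 \left(-12\right)} \left(-4\right) \left(-74 + 36\right) = \frac{1}{2} \left(- \frac{1}{12}\right) \left(-20\right) \left(-4\right) \left(-38\right) = \frac{5}{6} \left(-4\right) \left(-38\right) = \left(- \frac{10}{3}\right) \left(-38\right) = \frac{380}{3}$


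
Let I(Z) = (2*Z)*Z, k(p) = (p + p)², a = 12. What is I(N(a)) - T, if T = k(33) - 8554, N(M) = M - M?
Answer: 4198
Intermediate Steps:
k(p) = 4*p² (k(p) = (2*p)² = 4*p²)
N(M) = 0
T = -4198 (T = 4*33² - 8554 = 4*1089 - 8554 = 4356 - 8554 = -4198)
I(Z) = 2*Z²
I(N(a)) - T = 2*0² - 1*(-4198) = 2*0 + 4198 = 0 + 4198 = 4198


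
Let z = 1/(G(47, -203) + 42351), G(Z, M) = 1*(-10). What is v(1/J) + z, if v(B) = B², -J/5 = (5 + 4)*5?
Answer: 92966/2143513125 ≈ 4.3371e-5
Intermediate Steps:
G(Z, M) = -10
J = -225 (J = -5*(5 + 4)*5 = -45*5 = -5*45 = -225)
z = 1/42341 (z = 1/(-10 + 42351) = 1/42341 ≈ 2.3618e-5)
v(1/J) + z = (1/(-225))² + 1/42341 = (-1/225)² + 1/42341 = 1/50625 + 1/42341 = 92966/2143513125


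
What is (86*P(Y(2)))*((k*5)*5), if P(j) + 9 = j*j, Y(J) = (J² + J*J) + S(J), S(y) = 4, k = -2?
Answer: -580500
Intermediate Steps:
Y(J) = 4 + 2*J² (Y(J) = (J² + J*J) + 4 = (J² + J²) + 4 = 2*J² + 4 = 4 + 2*J²)
P(j) = -9 + j² (P(j) = -9 + j*j = -9 + j²)
(86*P(Y(2)))*((k*5)*5) = (86*(-9 + (4 + 2*2²)²))*(-2*5*5) = (86*(-9 + (4 + 2*4)²))*(-10*5) = (86*(-9 + (4 + 8)²))*(-50) = (86*(-9 + 12²))*(-50) = (86*(-9 + 144))*(-50) = (86*135)*(-50) = 11610*(-50) = -580500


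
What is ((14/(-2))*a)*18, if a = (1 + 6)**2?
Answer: -6174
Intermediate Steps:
a = 49 (a = 7**2 = 49)
((14/(-2))*a)*18 = ((14/(-2))*49)*18 = ((14*(-1/2))*49)*18 = -7*49*18 = -343*18 = -6174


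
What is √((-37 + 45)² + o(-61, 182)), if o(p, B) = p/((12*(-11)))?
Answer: √280797/66 ≈ 8.0288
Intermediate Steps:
o(p, B) = -p/132 (o(p, B) = p/(-132) = p*(-1/132) = -p/132)
√((-37 + 45)² + o(-61, 182)) = √((-37 + 45)² - 1/132*(-61)) = √(8² + 61/132) = √(64 + 61/132) = √(8509/132) = √280797/66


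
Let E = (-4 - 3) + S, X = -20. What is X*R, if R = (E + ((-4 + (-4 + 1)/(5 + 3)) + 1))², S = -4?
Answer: -66125/16 ≈ -4132.8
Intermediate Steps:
E = -11 (E = (-4 - 3) - 4 = -7 - 4 = -11)
R = 13225/64 (R = (-11 + ((-4 + (-4 + 1)/(5 + 3)) + 1))² = (-11 + ((-4 - 3/8) + 1))² = (-11 + (-35/8 + 1))² = (-11 - 27/8)² = (-115/8)² = 13225/64 ≈ 206.64)
X*R = -20*13225/64 = -66125/16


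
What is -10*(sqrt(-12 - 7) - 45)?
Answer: 450 - 10*I*sqrt(19) ≈ 450.0 - 43.589*I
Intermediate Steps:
-10*(sqrt(-12 - 7) - 45) = -10*(sqrt(-19) - 45) = -10*(I*sqrt(19) - 45) = -10*(-45 + I*sqrt(19)) = 450 - 10*I*sqrt(19)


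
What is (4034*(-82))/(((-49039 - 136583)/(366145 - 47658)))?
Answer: 52675838878/92811 ≈ 5.6756e+5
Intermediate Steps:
(4034*(-82))/(((-49039 - 136583)/(366145 - 47658))) = -330788/((-185622/318487)) = -330788/((-185622*1/318487)) = -330788/(-185622/318487) = -330788*(-318487/185622) = 52675838878/92811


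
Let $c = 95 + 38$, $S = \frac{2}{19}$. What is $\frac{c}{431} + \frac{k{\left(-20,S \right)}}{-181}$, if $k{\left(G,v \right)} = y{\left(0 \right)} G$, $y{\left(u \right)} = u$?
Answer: $\frac{133}{431} \approx 0.30858$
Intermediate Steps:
$S = \frac{2}{19}$ ($S = 2 \cdot \frac{1}{19} = \frac{2}{19} \approx 0.10526$)
$k{\left(G,v \right)} = 0$ ($k{\left(G,v \right)} = 0 G = 0$)
$c = 133$
$\frac{c}{431} + \frac{k{\left(-20,S \right)}}{-181} = \frac{133}{431} + \frac{0}{-181} = 133 \cdot \frac{1}{431} + 0 \left(- \frac{1}{181}\right) = \frac{133}{431} + 0 = \frac{133}{431}$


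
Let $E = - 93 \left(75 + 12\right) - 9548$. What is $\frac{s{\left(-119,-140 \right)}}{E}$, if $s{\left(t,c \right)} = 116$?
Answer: $- \frac{116}{17639} \approx -0.0065763$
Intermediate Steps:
$E = -17639$ ($E = \left(-93\right) 87 - 9548 = -8091 - 9548 = -17639$)
$\frac{s{\left(-119,-140 \right)}}{E} = \frac{116}{-17639} = 116 \left(- \frac{1}{17639}\right) = - \frac{116}{17639}$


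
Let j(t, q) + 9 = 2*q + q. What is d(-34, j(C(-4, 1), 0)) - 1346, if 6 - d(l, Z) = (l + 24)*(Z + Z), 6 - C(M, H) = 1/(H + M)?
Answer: -1520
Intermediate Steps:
C(M, H) = 6 - 1/(H + M)
j(t, q) = -9 + 3*q (j(t, q) = -9 + (2*q + q) = -9 + 3*q)
d(l, Z) = 6 - 2*Z*(24 + l) (d(l, Z) = 6 - (l + 24)*(Z + Z) = 6 - (24 + l)*2*Z = 6 - 2*Z*(24 + l))
d(-34, j(C(-4, 1), 0)) - 1346 = (6 - 48*(-9 + 3*0) - 2*(-9 + 3*0)*(-34)) - 1346 = (6 - 48*(-9 + 0) - 2*(-9 + 0)*(-34)) - 1346 = (6 - 48*(-9) - 2*(-9)*(-34)) - 1346 = (6 + 432 - 612) - 1346 = -174 - 1346 = -1520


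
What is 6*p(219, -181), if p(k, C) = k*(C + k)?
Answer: 49932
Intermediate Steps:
6*p(219, -181) = 6*(219*(-181 + 219)) = 6*(219*38) = 6*8322 = 49932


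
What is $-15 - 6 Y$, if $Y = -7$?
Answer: $27$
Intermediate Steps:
$-15 - 6 Y = -15 - -42 = -15 + 42 = 27$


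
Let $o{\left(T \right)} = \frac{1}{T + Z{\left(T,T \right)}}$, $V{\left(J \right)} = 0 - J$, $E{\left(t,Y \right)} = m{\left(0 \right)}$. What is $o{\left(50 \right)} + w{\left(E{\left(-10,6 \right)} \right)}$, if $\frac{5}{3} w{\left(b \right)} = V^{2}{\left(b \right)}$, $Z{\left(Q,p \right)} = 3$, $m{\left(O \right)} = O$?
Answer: $\frac{1}{53} \approx 0.018868$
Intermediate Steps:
$E{\left(t,Y \right)} = 0$
$V{\left(J \right)} = - J$
$o{\left(T \right)} = \frac{1}{3 + T}$ ($o{\left(T \right)} = \frac{1}{T + 3} = \frac{1}{3 + T}$)
$w{\left(b \right)} = \frac{3 b^{2}}{5}$ ($w{\left(b \right)} = \frac{3 \left(- b\right)^{2}}{5} = \frac{3 b^{2}}{5}$)
$o{\left(50 \right)} + w{\left(E{\left(-10,6 \right)} \right)} = \frac{1}{3 + 50} + \frac{3 \cdot 0^{2}}{5} = \frac{1}{53} + \frac{3}{5} \cdot 0 = \frac{1}{53} + 0 = \frac{1}{53}$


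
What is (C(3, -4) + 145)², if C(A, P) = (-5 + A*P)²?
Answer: 188356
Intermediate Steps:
(C(3, -4) + 145)² = ((-5 + 3*(-4))² + 145)² = ((-5 - 12)² + 145)² = ((-17)² + 145)² = (289 + 145)² = 434² = 188356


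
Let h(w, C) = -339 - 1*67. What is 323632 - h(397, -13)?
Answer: 324038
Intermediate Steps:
h(w, C) = -406 (h(w, C) = -339 - 67 = -406)
323632 - h(397, -13) = 323632 - 1*(-406) = 323632 + 406 = 324038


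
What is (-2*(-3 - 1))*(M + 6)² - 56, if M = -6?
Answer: -56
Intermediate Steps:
(-2*(-3 - 1))*(M + 6)² - 56 = (-2*(-3 - 1))*(-6 + 6)² - 56 = -2*(-4)*0² - 56 = 8*0 - 56 = 0 - 56 = -56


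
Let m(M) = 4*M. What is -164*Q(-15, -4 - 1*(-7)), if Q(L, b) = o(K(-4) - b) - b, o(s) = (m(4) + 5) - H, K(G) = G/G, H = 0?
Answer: -2952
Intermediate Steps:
K(G) = 1
o(s) = 21 (o(s) = (4*4 + 5) - 1*0 = (16 + 5) + 0 = 21 + 0 = 21)
Q(L, b) = 21 - b
-164*Q(-15, -4 - 1*(-7)) = -164*(21 - (-4 - 1*(-7))) = -164*(21 - (-4 + 7)) = -164*(21 - 1*3) = -164*(21 - 3) = -164*18 = -2952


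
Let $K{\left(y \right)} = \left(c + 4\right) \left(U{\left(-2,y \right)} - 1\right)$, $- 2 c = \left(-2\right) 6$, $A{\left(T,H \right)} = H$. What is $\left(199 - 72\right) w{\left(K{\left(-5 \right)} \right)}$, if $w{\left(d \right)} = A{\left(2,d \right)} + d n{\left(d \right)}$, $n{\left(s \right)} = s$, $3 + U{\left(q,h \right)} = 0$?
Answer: $198120$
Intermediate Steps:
$U{\left(q,h \right)} = -3$ ($U{\left(q,h \right)} = -3 + 0 = -3$)
$c = 6$ ($c = - \frac{\left(-2\right) 6}{2} = \left(- \frac{1}{2}\right) \left(-12\right) = 6$)
$K{\left(y \right)} = -40$ ($K{\left(y \right)} = \left(6 + 4\right) \left(-3 - 1\right) = 10 \left(-4\right) = -40$)
$w{\left(d \right)} = d + d^{2}$ ($w{\left(d \right)} = d + d d = d + d^{2}$)
$\left(199 - 72\right) w{\left(K{\left(-5 \right)} \right)} = \left(199 - 72\right) \left(- 40 \left(1 - 40\right)\right) = 127 \left(\left(-40\right) \left(-39\right)\right) = 127 \cdot 1560 = 198120$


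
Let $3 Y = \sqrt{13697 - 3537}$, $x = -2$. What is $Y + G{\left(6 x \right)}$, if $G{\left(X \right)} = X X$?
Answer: $144 + \frac{4 \sqrt{635}}{3} \approx 177.6$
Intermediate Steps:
$Y = \frac{4 \sqrt{635}}{3}$ ($Y = \frac{\sqrt{13697 - 3537}}{3} = \frac{\sqrt{10160}}{3} = \frac{4 \sqrt{635}}{3} \approx 33.599$)
$G{\left(X \right)} = X^{2}$
$Y + G{\left(6 x \right)} = \frac{4 \sqrt{635}}{3} + \left(6 \left(-2\right)\right)^{2} = \frac{4 \sqrt{635}}{3} + \left(-12\right)^{2} = \frac{4 \sqrt{635}}{3} + 144 = 144 + \frac{4 \sqrt{635}}{3}$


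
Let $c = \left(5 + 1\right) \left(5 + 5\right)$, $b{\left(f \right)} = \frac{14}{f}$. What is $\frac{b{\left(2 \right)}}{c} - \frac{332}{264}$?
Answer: $- \frac{251}{220} \approx -1.1409$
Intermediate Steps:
$c = 60$ ($c = 6 \cdot 10 = 60$)
$\frac{b{\left(2 \right)}}{c} - \frac{332}{264} = \frac{14 \cdot \frac{1}{2}}{60} - \frac{332}{264} = 14 \cdot \frac{1}{2} \cdot \frac{1}{60} - \frac{83}{66} = 7 \cdot \frac{1}{60} - \frac{83}{66} = \frac{7}{60} - \frac{83}{66} = - \frac{251}{220}$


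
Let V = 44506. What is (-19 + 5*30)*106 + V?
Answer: 58392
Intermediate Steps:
(-19 + 5*30)*106 + V = (-19 + 5*30)*106 + 44506 = (-19 + 150)*106 + 44506 = 131*106 + 44506 = 13886 + 44506 = 58392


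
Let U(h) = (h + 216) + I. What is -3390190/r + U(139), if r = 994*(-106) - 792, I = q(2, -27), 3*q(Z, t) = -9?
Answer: 20378551/53078 ≈ 383.94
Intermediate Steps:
q(Z, t) = -3 (q(Z, t) = (⅓)*(-9) = -3)
I = -3
r = -106156 (r = -105364 - 792 = -106156)
U(h) = 213 + h (U(h) = (h + 216) - 3 = (216 + h) - 3 = 213 + h)
-3390190/r + U(139) = -3390190/(-106156) + (213 + 139) = -3390190*(-1/106156) + 352 = 1695095/53078 + 352 = 20378551/53078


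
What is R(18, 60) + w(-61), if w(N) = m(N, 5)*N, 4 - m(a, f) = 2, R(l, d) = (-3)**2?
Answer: -113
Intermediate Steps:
R(l, d) = 9
m(a, f) = 2 (m(a, f) = 4 - 1*2 = 4 - 2 = 2)
w(N) = 2*N
R(18, 60) + w(-61) = 9 + 2*(-61) = 9 - 122 = -113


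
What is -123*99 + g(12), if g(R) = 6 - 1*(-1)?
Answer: -12170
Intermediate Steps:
g(R) = 7 (g(R) = 6 + 1 = 7)
-123*99 + g(12) = -123*99 + 7 = -12177 + 7 = -12170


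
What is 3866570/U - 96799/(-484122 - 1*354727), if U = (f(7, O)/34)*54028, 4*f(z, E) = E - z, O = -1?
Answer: -27566866284219/22660666886 ≈ -1216.5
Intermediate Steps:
f(z, E) = -z/4 + E/4 (f(z, E) = (E - z)/4 = -z/4 + E/4)
U = -54028/17 (U = ((-1/4*7 + (1/4)*(-1))/34)*54028 = ((-7/4 - 1/4)*(1/34))*54028 = -2*1/34*54028 = -1/17*54028 = -54028/17 ≈ -3178.1)
3866570/U - 96799/(-484122 - 1*354727) = 3866570/(-54028/17) - 96799/(-484122 - 1*354727) = 3866570*(-17/54028) - 96799/(-484122 - 354727) = -32865845/27014 - 96799/(-838849) = -32865845/27014 - 96799*(-1/838849) = -32865845/27014 + 96799/838849 = -27566866284219/22660666886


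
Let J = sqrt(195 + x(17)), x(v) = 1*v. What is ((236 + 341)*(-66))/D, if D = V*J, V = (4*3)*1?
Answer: -6347*sqrt(53)/212 ≈ -217.96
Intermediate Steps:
x(v) = v
V = 12 (V = 12*1 = 12)
J = 2*sqrt(53) (J = sqrt(195 + 17) = sqrt(212) = 2*sqrt(53) ≈ 14.560)
D = 24*sqrt(53) (D = 12*(2*sqrt(53)) = 24*sqrt(53) ≈ 174.72)
((236 + 341)*(-66))/D = ((236 + 341)*(-66))/((24*sqrt(53))) = (577*(-66))*(sqrt(53)/1272) = -6347*sqrt(53)/212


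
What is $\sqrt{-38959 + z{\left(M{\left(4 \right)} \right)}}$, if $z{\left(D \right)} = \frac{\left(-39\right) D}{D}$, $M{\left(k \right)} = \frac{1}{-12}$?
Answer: $i \sqrt{38998} \approx 197.48 i$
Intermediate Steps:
$M{\left(k \right)} = - \frac{1}{12}$
$z{\left(D \right)} = -39$
$\sqrt{-38959 + z{\left(M{\left(4 \right)} \right)}} = \sqrt{-38959 - 39} = \sqrt{-38998} = i \sqrt{38998}$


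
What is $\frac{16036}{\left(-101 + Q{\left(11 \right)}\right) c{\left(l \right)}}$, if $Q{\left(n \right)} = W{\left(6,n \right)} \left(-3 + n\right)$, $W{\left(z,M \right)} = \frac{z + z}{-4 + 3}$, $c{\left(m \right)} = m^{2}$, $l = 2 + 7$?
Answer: $- \frac{16036}{15957} \approx -1.005$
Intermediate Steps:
$l = 9$
$W{\left(z,M \right)} = - 2 z$ ($W{\left(z,M \right)} = \frac{2 z}{-1} = 2 z \left(-1\right) = - 2 z$)
$Q{\left(n \right)} = 36 - 12 n$ ($Q{\left(n \right)} = \left(-2\right) 6 \left(-3 + n\right) = - 12 \left(-3 + n\right) = 36 - 12 n$)
$\frac{16036}{\left(-101 + Q{\left(11 \right)}\right) c{\left(l \right)}} = \frac{16036}{\left(-101 + \left(36 - 132\right)\right) 9^{2}} = \frac{16036}{\left(-101 + \left(36 - 132\right)\right) 81} = \frac{16036}{\left(-101 - 96\right) 81} = \frac{16036}{\left(-197\right) 81} = \frac{16036}{-15957} = 16036 \left(- \frac{1}{15957}\right) = - \frac{16036}{15957}$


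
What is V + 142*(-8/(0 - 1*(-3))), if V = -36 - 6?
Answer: -1262/3 ≈ -420.67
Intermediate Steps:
V = -42
V + 142*(-8/(0 - 1*(-3))) = -42 + 142*(-8/(0 - 1*(-3))) = -42 + 142*(-8/(0 + 3)) = -42 + 142*(-8/3) = -42 - 1136/3 = -1262/3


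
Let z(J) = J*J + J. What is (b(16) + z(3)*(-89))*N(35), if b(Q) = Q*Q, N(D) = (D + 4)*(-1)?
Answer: 31668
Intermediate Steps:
N(D) = -4 - D (N(D) = (4 + D)*(-1) = -4 - D)
z(J) = J + J² (z(J) = J² + J = J + J²)
b(Q) = Q²
(b(16) + z(3)*(-89))*N(35) = (16² + (3*(1 + 3))*(-89))*(-4 - 1*35) = (256 + (3*4)*(-89))*(-4 - 35) = (256 + 12*(-89))*(-39) = (256 - 1068)*(-39) = -812*(-39) = 31668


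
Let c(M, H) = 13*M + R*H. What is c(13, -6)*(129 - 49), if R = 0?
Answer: 13520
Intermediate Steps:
c(M, H) = 13*M (c(M, H) = 13*M + 0*H = 13*M + 0 = 13*M)
c(13, -6)*(129 - 49) = (13*13)*(129 - 49) = 169*80 = 13520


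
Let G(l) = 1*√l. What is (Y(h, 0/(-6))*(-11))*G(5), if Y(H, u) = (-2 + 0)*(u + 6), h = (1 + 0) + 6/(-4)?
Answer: 132*√5 ≈ 295.16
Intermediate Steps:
h = -½ (h = 1 + 6*(-¼) = 1 - 3/2 = -½ ≈ -0.50000)
G(l) = √l
Y(H, u) = -12 - 2*u (Y(H, u) = -2*(6 + u) = -12 - 2*u)
(Y(h, 0/(-6))*(-11))*G(5) = ((-12 - 0/(-6))*(-11))*√5 = ((-12 - 0*(-1)/6)*(-11))*√5 = ((-12 - 2*0)*(-11))*√5 = ((-12 + 0)*(-11))*√5 = (-12*(-11))*√5 = 132*√5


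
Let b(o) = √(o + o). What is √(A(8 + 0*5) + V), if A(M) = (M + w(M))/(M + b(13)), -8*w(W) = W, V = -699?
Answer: √(-5585 - 699*√26)/√(8 + √26) ≈ 26.428*I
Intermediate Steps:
b(o) = √2*√o (b(o) = √(2*o) = √2*√o)
w(W) = -W/8
A(M) = 7*M/(8*(M + √26)) (A(M) = (M - M/8)/(M + √2*√13) = (7*M/8)/(M + √26) = 7*M/(8*(M + √26)))
√(A(8 + 0*5) + V) = √(7*(8 + 0*5)/(8*((8 + 0*5) + √26)) - 699) = √(7*(8 + 0)/(8*((8 + 0) + √26)) - 699) = √((7/8)*8/(8 + √26) - 699) = √(7/(8 + √26) - 699) = √(-699 + 7/(8 + √26))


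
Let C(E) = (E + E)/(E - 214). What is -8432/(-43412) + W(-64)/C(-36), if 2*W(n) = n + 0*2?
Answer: -10834028/97677 ≈ -110.92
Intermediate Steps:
C(E) = 2*E/(-214 + E) (C(E) = (2*E)/(-214 + E) = 2*E/(-214 + E))
W(n) = n/2 (W(n) = (n + 0*2)/2 = (n + 0)/2 = n/2)
-8432/(-43412) + W(-64)/C(-36) = -8432/(-43412) + ((½)*(-64))/((2*(-36)/(-214 - 36))) = -8432*(-1/43412) - 32/(2*(-36)/(-250)) = 2108/10853 - 32/(2*(-36)*(-1/250)) = 2108/10853 - 32/36/125 = 2108/10853 - 32*125/36 = 2108/10853 - 1000/9 = -10834028/97677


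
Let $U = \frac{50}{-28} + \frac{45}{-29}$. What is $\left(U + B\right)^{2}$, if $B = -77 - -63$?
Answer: $\frac{49547521}{164836} \approx 300.59$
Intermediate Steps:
$B = -14$ ($B = -77 + 63 = -14$)
$U = - \frac{1355}{406}$ ($U = 50 \left(- \frac{1}{28}\right) + 45 \left(- \frac{1}{29}\right) = - \frac{25}{14} - \frac{45}{29} = - \frac{1355}{406} \approx -3.3374$)
$\left(U + B\right)^{2} = \left(- \frac{1355}{406} - 14\right)^{2} = \left(- \frac{7039}{406}\right)^{2} = \frac{49547521}{164836}$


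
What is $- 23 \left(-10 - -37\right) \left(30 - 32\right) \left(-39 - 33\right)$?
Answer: $-89424$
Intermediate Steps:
$- 23 \left(-10 - -37\right) \left(30 - 32\right) \left(-39 - 33\right) = - 23 \left(-10 + 37\right) \left(\left(-2\right) \left(-72\right)\right) = \left(-23\right) 27 \cdot 144 = \left(-621\right) 144 = -89424$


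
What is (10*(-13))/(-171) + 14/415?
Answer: 56344/70965 ≈ 0.79397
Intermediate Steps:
(10*(-13))/(-171) + 14/415 = -130*(-1/171) + 14*(1/415) = 130/171 + 14/415 = 56344/70965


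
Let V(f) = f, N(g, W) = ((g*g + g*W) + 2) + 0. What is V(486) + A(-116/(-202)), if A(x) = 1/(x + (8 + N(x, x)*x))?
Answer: 5059126817/10407606 ≈ 486.10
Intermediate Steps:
N(g, W) = 2 + g**2 + W*g (N(g, W) = ((g**2 + W*g) + 2) + 0 = (2 + g**2 + W*g) + 0 = 2 + g**2 + W*g)
A(x) = 1/(8 + x + x*(2 + 2*x**2)) (A(x) = 1/(x + (8 + (2 + x**2 + x*x)*x)) = 1/(x + (8 + (2 + x**2 + x**2)*x)) = 1/(x + (8 + (2 + 2*x**2)*x)) = 1/(x + (8 + x*(2 + 2*x**2))) = 1/(8 + x + x*(2 + 2*x**2)))
V(486) + A(-116/(-202)) = 486 + 1/(8 + 2*(-116/(-202))**3 + 3*(-116/(-202))) = 486 + 1/(8 + 2*(-116*(-1/202))**3 + 3*(-116*(-1/202))) = 486 + 1/(8 + 2*(58/101)**3 + 3*(58/101)) = 486 + 1/(8 + 2*(195112/1030301) + 174/101) = 486 + 1/(8 + 390224/1030301 + 174/101) = 486 + 1/(10407606/1030301) = 486 + 1030301/10407606 = 5059126817/10407606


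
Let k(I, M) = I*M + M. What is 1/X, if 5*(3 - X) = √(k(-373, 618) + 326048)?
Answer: -75/95927 - 10*√24038/95927 ≈ -0.016944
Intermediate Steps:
k(I, M) = M + I*M
X = 3 - 2*√24038/5 (X = 3 - √(618*(1 - 373) + 326048)/5 = 3 - √(618*(-372) + 326048)/5 = 3 - √(-229896 + 326048)/5 = 3 - 2*√24038/5 ≈ -59.017)
1/X = 1/(3 - 2*√24038/5)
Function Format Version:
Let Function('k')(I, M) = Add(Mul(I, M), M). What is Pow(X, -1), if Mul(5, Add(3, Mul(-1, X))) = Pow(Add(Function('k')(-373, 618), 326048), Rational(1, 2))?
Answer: Add(Rational(-75, 95927), Mul(Rational(-10, 95927), Pow(24038, Rational(1, 2)))) ≈ -0.016944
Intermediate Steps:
Function('k')(I, M) = Add(M, Mul(I, M))
X = Add(3, Mul(Rational(-2, 5), Pow(24038, Rational(1, 2)))) (X = Add(3, Mul(Rational(-1, 5), Pow(Add(Mul(618, Add(1, -373)), 326048), Rational(1, 2)))) = Add(3, Mul(Rational(-1, 5), Pow(Add(Mul(618, -372), 326048), Rational(1, 2)))) = Add(3, Mul(Rational(-1, 5), Pow(Add(-229896, 326048), Rational(1, 2)))) = Add(3, Mul(Rational(-1, 5), Pow(96152, Rational(1, 2)))) = Add(3, Mul(Rational(-1, 5), Mul(2, Pow(24038, Rational(1, 2))))) = Add(3, Mul(Rational(-2, 5), Pow(24038, Rational(1, 2)))) ≈ -59.017)
Pow(X, -1) = Pow(Add(3, Mul(Rational(-2, 5), Pow(24038, Rational(1, 2)))), -1)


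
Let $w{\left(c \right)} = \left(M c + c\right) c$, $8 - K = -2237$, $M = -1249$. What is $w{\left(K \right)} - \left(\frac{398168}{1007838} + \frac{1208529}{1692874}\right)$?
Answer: $- \frac{5365777308528752399767}{853071373206} \approx -6.2899 \cdot 10^{9}$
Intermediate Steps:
$K = 2245$ ($K = 8 - -2237 = 8 + 2237 = 2245$)
$w{\left(c \right)} = - 1248 c^{2}$ ($w{\left(c \right)} = \left(- 1249 c + c\right) c = - 1248 c c = - 1248 c^{2}$)
$w{\left(K \right)} - \left(\frac{398168}{1007838} + \frac{1208529}{1692874}\right) = - 1248 \cdot 2245^{2} - \left(\frac{398168}{1007838} + \frac{1208529}{1692874}\right) = \left(-1248\right) 5040025 - \left(398168 \cdot \frac{1}{1007838} + 1208529 \cdot \frac{1}{1692874}\right) = -6289951200 - \left(\frac{199084}{503919} + \frac{1208529}{1692874}\right) = -6289951200 - \frac{946024852567}{853071373206} = - \frac{5365777308528752399767}{853071373206}$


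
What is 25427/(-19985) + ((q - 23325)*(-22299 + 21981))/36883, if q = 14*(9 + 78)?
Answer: 19936749367/105300965 ≈ 189.33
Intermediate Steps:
q = 1218 (q = 14*87 = 1218)
25427/(-19985) + ((q - 23325)*(-22299 + 21981))/36883 = 25427/(-19985) + ((1218 - 23325)*(-22299 + 21981))/36883 = 25427*(-1/19985) - 22107*(-318)*(1/36883) = -25427/19985 + 7030026*(1/36883) = -25427/19985 + 7030026/36883 = 19936749367/105300965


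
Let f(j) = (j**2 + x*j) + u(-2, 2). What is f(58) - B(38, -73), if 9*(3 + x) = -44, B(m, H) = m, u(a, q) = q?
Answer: 25834/9 ≈ 2870.4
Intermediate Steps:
x = -71/9 (x = -3 + (1/9)*(-44) = -3 - 44/9 = -71/9 ≈ -7.8889)
f(j) = 2 + j**2 - 71*j/9 (f(j) = (j**2 - 71*j/9) + 2 = 2 + j**2 - 71*j/9)
f(58) - B(38, -73) = (2 + 58**2 - 71/9*58) - 1*38 = (2 + 3364 - 4118/9) - 38 = 26176/9 - 38 = 25834/9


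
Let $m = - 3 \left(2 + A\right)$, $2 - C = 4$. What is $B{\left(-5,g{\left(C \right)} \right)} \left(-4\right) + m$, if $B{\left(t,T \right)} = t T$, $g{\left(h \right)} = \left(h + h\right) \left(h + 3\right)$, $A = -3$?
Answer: $-77$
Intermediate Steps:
$C = -2$ ($C = 2 - 4 = -2$)
$g{\left(h \right)} = 2 h \left(3 + h\right)$
$B{\left(t,T \right)} = T t$
$m = 3$ ($m = - 3 \left(2 - 3\right) = \left(-3\right) \left(-1\right) = 3$)
$B{\left(-5,g{\left(C \right)} \right)} \left(-4\right) + m = 2 \left(-2\right) \left(3 - 2\right) \left(-5\right) \left(-4\right) + 3 = 2 \left(-2\right) 1 \left(-5\right) \left(-4\right) + 3 = \left(-4\right) \left(-5\right) \left(-4\right) + 3 = 20 \left(-4\right) + 3 = -80 + 3 = -77$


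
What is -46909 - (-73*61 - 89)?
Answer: -42367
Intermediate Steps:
-46909 - (-73*61 - 89) = -46909 - (-4453 - 89) = -46909 - 1*(-4542) = -46909 + 4542 = -42367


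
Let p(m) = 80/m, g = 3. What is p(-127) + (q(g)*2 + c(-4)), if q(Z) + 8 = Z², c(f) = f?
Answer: -334/127 ≈ -2.6299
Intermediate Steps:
q(Z) = -8 + Z²
p(-127) + (q(g)*2 + c(-4)) = 80/(-127) + ((-8 + 3²)*2 - 4) = 80*(-1/127) + ((-8 + 9)*2 - 4) = -80/127 + (1*2 - 4) = -80/127 + (2 - 4) = -80/127 - 2 = -334/127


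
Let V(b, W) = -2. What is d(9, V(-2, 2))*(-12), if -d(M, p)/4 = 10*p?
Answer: -960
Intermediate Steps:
d(M, p) = -40*p
d(9, V(-2, 2))*(-12) = -40*(-2)*(-12) = 80*(-12) = -960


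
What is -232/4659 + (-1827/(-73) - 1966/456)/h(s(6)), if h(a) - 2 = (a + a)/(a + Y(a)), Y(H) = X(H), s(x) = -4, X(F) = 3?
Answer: 522598381/258481320 ≈ 2.0218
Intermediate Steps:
Y(H) = 3
h(a) = 2 + 2*a/(3 + a) (h(a) = 2 + (a + a)/(a + 3) = 2 + (2*a)/(3 + a) = 2 + 2*a/(3 + a))
-232/4659 + (-1827/(-73) - 1966/456)/h(s(6)) = -232/4659 + (-1827/(-73) - 1966/456)/((2*(3 + 2*(-4))/(3 - 4))) = -232*1/4659 + (-1827*(-1/73) - 1966*1/456)/((2*(3 - 8)/(-1))) = -232/4659 + (1827/73 - 983/228)/((2*(-1)*(-5))) = -232/4659 + (344797/16644)/10 = -232/4659 + (344797/16644)*(⅒) = -232/4659 + 344797/166440 = 522598381/258481320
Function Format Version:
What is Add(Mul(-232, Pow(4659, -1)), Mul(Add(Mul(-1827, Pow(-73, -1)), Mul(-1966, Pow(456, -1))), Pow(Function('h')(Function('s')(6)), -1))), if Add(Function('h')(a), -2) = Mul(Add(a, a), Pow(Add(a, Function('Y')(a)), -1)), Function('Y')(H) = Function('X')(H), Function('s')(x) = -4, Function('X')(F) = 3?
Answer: Rational(522598381, 258481320) ≈ 2.0218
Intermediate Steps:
Function('Y')(H) = 3
Function('h')(a) = Add(2, Mul(2, a, Pow(Add(3, a), -1))) (Function('h')(a) = Add(2, Mul(Add(a, a), Pow(Add(a, 3), -1))) = Add(2, Mul(Mul(2, a), Pow(Add(3, a), -1))) = Add(2, Mul(2, a, Pow(Add(3, a), -1))))
Add(Mul(-232, Pow(4659, -1)), Mul(Add(Mul(-1827, Pow(-73, -1)), Mul(-1966, Pow(456, -1))), Pow(Function('h')(Function('s')(6)), -1))) = Add(Mul(-232, Pow(4659, -1)), Mul(Add(Mul(-1827, Pow(-73, -1)), Mul(-1966, Pow(456, -1))), Pow(Mul(2, Pow(Add(3, -4), -1), Add(3, Mul(2, -4))), -1))) = Add(Mul(-232, Rational(1, 4659)), Mul(Add(Mul(-1827, Rational(-1, 73)), Mul(-1966, Rational(1, 456))), Pow(Mul(2, Pow(-1, -1), Add(3, -8)), -1))) = Add(Rational(-232, 4659), Mul(Add(Rational(1827, 73), Rational(-983, 228)), Pow(Mul(2, -1, -5), -1))) = Add(Rational(-232, 4659), Mul(Rational(344797, 16644), Pow(10, -1))) = Add(Rational(-232, 4659), Mul(Rational(344797, 16644), Rational(1, 10))) = Add(Rational(-232, 4659), Rational(344797, 166440)) = Rational(522598381, 258481320)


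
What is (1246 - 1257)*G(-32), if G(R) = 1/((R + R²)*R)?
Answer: 11/31744 ≈ 0.00034652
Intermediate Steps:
G(R) = 1/(R*(R + R²))
(1246 - 1257)*G(-32) = (1246 - 1257)*(1/((-32)²*(1 - 32))) = -11/(1024*(-31)) = -11*(-1)/(1024*31) = -11*(-1/31744) = 11/31744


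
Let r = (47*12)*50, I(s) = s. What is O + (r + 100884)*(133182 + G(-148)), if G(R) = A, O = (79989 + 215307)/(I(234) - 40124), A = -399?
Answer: 341860506449892/19945 ≈ 1.7140e+10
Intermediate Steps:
r = 28200 (r = 564*50 = 28200)
O = -147648/19945 (O = (79989 + 215307)/(234 - 40124) = 295296/(-39890) = 295296*(-1/39890) = -147648/19945 ≈ -7.4028)
G(R) = -399
O + (r + 100884)*(133182 + G(-148)) = -147648/19945 + (28200 + 100884)*(133182 - 399) = -147648/19945 + 129084*132783 = -147648/19945 + 17140160772 = 341860506449892/19945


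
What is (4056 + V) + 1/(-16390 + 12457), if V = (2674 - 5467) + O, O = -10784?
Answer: -37446094/3933 ≈ -9521.0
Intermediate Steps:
V = -13577 (V = (2674 - 5467) - 10784 = -2793 - 10784 = -13577)
(4056 + V) + 1/(-16390 + 12457) = (4056 - 13577) + 1/(-16390 + 12457) = -9521 + 1/(-3933) = -9521 - 1/3933 = -37446094/3933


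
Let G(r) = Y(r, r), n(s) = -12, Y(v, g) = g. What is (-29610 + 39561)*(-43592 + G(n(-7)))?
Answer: -433903404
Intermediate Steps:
G(r) = r
(-29610 + 39561)*(-43592 + G(n(-7))) = (-29610 + 39561)*(-43592 - 12) = 9951*(-43604) = -433903404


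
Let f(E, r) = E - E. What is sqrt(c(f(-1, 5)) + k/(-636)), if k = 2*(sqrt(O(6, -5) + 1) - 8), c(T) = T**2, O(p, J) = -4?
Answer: sqrt(2544 - 318*I*sqrt(3))/318 ≈ 0.15953 - 0.017071*I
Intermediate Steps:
f(E, r) = 0
k = -16 + 2*I*sqrt(3) (k = 2*(sqrt(-4 + 1) - 8) = 2*(sqrt(-3) - 8) = 2*(I*sqrt(3) - 8) = 2*(-8 + I*sqrt(3)) = -16 + 2*I*sqrt(3) ≈ -16.0 + 3.4641*I)
sqrt(c(f(-1, 5)) + k/(-636)) = sqrt(0**2 + (-16 + 2*I*sqrt(3))/(-636)) = sqrt(0 + (-16 + 2*I*sqrt(3))*(-1/636)) = sqrt(0 + (4/159 - I*sqrt(3)/318)) = sqrt(4/159 - I*sqrt(3)/318)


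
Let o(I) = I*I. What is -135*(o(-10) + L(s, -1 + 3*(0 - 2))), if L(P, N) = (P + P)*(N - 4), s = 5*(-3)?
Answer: -58050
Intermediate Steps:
s = -15
o(I) = I²
L(P, N) = 2*P*(-4 + N) (L(P, N) = (2*P)*(-4 + N) = 2*P*(-4 + N))
-135*(o(-10) + L(s, -1 + 3*(0 - 2))) = -135*((-10)² + 2*(-15)*(-4 + (-1 + 3*(0 - 2)))) = -135*(100 + 2*(-15)*(-4 + (-1 + 3*(-2)))) = -135*(100 + 2*(-15)*(-4 + (-1 - 6))) = -135*(100 + 2*(-15)*(-4 - 7)) = -135*(100 + 2*(-15)*(-11)) = -135*(100 + 330) = -135*430 = -58050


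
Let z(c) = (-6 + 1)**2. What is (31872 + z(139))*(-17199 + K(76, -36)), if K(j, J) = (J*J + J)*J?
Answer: -1995444423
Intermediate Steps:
z(c) = 25 (z(c) = (-5)**2 = 25)
K(j, J) = J*(J + J**2) (K(j, J) = (J**2 + J)*J = (J + J**2)*J = J*(J + J**2))
(31872 + z(139))*(-17199 + K(76, -36)) = (31872 + 25)*(-17199 + (-36)**2*(1 - 36)) = 31897*(-17199 + 1296*(-35)) = 31897*(-17199 - 45360) = 31897*(-62559) = -1995444423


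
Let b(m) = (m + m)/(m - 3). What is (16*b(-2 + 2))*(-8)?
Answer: 0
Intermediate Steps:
b(m) = 2*m/(-3 + m) (b(m) = (2*m)/(-3 + m) = 2*m/(-3 + m))
(16*b(-2 + 2))*(-8) = (16*(2*(-2 + 2)/(-3 + (-2 + 2))))*(-8) = (16*(2*0/(-3 + 0)))*(-8) = (16*(2*0/(-3)))*(-8) = (16*(2*0*(-⅓)))*(-8) = (16*0)*(-8) = 0*(-8) = 0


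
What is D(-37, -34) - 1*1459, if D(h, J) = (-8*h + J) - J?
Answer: -1163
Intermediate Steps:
D(h, J) = -8*h (D(h, J) = (J - 8*h) - J = -8*h)
D(-37, -34) - 1*1459 = -8*(-37) - 1*1459 = 296 - 1459 = -1163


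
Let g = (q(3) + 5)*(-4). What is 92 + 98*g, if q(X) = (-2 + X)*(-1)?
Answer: -1476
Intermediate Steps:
q(X) = 2 - X
g = -16 (g = ((2 - 1*3) + 5)*(-4) = ((2 - 3) + 5)*(-4) = (-1 + 5)*(-4) = 4*(-4) = -16)
92 + 98*g = 92 + 98*(-16) = 92 - 1568 = -1476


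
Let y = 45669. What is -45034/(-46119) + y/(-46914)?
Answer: 2172155/721208922 ≈ 0.0030118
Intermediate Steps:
-45034/(-46119) + y/(-46914) = -45034/(-46119) + 45669/(-46914) = -45034*(-1/46119) + 45669*(-1/46914) = 45034/46119 - 15223/15638 = 2172155/721208922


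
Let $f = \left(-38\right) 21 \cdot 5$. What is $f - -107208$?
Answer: $103218$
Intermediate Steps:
$f = -3990$ ($f = \left(-798\right) 5 = -3990$)
$f - -107208 = -3990 - -107208 = -3990 + 107208 = 103218$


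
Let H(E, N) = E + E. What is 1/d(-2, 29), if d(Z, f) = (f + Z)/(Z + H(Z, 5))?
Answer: -2/9 ≈ -0.22222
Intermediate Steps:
H(E, N) = 2*E
d(Z, f) = (Z + f)/(3*Z) (d(Z, f) = (f + Z)/(Z + 2*Z) = (Z + f)/((3*Z)) = (Z + f)*(1/(3*Z)) = (Z + f)/(3*Z))
1/d(-2, 29) = 1/((⅓)*(-2 + 29)/(-2)) = 1/((⅓)*(-½)*27) = 1/(-9/2) = -2/9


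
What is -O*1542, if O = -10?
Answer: 15420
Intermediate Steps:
-O*1542 = -(-10)*1542 = -1*(-15420) = 15420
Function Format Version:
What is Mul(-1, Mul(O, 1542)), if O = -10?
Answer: 15420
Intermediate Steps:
Mul(-1, Mul(O, 1542)) = Mul(-1, Mul(-10, 1542)) = Mul(-1, -15420) = 15420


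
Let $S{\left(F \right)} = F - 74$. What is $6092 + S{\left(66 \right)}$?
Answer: $6084$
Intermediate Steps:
$S{\left(F \right)} = -74 + F$
$6092 + S{\left(66 \right)} = 6092 + \left(-74 + 66\right) = 6092 - 8 = 6084$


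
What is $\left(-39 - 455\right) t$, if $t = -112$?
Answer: $55328$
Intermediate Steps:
$\left(-39 - 455\right) t = \left(-39 - 455\right) \left(-112\right) = \left(-494\right) \left(-112\right) = 55328$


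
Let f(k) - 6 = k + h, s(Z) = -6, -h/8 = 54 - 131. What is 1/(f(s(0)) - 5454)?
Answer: -1/4838 ≈ -0.00020670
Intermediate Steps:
h = 616 (h = -8*(54 - 131) = -8*(-77) = 616)
f(k) = 622 + k (f(k) = 6 + (k + 616) = 6 + (616 + k) = 622 + k)
1/(f(s(0)) - 5454) = 1/((622 - 6) - 5454) = 1/(616 - 5454) = 1/(-4838) = -1/4838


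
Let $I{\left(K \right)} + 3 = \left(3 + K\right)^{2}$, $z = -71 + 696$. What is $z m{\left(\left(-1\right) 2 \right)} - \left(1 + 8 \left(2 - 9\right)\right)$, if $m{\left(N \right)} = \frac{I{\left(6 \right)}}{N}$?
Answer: $-24320$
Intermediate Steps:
$z = 625$
$I{\left(K \right)} = -3 + \left(3 + K\right)^{2}$
$m{\left(N \right)} = \frac{78}{N}$ ($m{\left(N \right)} = \frac{-3 + \left(3 + 6\right)^{2}}{N} = \frac{-3 + 9^{2}}{N} = \frac{-3 + 81}{N} = \frac{78}{N}$)
$z m{\left(\left(-1\right) 2 \right)} - \left(1 + 8 \left(2 - 9\right)\right) = 625 \frac{78}{\left(-1\right) 2} - \left(1 + 8 \left(2 - 9\right)\right) = 625 \frac{78}{-2} - -55 = 625 \cdot 78 \left(- \frac{1}{2}\right) + \left(-1 + 56\right) = 625 \left(-39\right) + 55 = -24375 + 55 = -24320$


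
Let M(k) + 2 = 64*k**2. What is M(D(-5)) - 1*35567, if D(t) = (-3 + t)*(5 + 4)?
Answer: 296207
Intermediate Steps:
D(t) = -27 + 9*t (D(t) = (-3 + t)*9 = -27 + 9*t)
M(k) = -2 + 64*k**2
M(D(-5)) - 1*35567 = (-2 + 64*(-27 + 9*(-5))**2) - 1*35567 = (-2 + 64*(-27 - 45)**2) - 35567 = (-2 + 64*(-72)**2) - 35567 = (-2 + 64*5184) - 35567 = (-2 + 331776) - 35567 = 331774 - 35567 = 296207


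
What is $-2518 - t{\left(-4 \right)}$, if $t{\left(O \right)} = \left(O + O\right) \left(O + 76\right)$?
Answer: $-1942$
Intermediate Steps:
$t{\left(O \right)} = 2 O \left(76 + O\right)$
$-2518 - t{\left(-4 \right)} = -2518 - 2 \left(-4\right) \left(76 - 4\right) = -2518 - 2 \left(-4\right) 72 = -2518 - -576 = -2518 + 576 = -1942$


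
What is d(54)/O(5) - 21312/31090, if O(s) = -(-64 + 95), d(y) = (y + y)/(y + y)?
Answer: -345881/481895 ≈ -0.71775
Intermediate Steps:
d(y) = 1 (d(y) = (2*y)/((2*y)) = (2*y)*(1/(2*y)) = 1)
O(s) = -31 (O(s) = -1*31 = -31)
d(54)/O(5) - 21312/31090 = 1/(-31) - 21312/31090 = 1*(-1/31) - 21312*1/31090 = -1/31 - 10656/15545 = -345881/481895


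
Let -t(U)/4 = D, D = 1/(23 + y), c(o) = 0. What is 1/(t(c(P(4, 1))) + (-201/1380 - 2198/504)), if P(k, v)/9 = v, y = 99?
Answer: -126270/573209 ≈ -0.22029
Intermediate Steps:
P(k, v) = 9*v
D = 1/122 (D = 1/(23 + 99) = 1/122 ≈ 0.0081967)
t(U) = -2/61 (t(U) = -4*1/122 = -2/61)
1/(t(c(P(4, 1))) + (-201/1380 - 2198/504)) = 1/(-2/61 + (-201/1380 - 2198/504)) = 1/(-2/61 + (-201*1/1380 - 2198*1/504)) = 1/(-2/61 + (-67/460 - 157/36)) = 1/(-2/61 - 9329/2070) = 1/(-573209/126270) = -126270/573209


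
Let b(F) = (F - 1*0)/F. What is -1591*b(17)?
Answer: -1591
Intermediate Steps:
b(F) = 1 (b(F) = (F + 0)/F = F/F = 1)
-1591*b(17) = -1591*1 = -1591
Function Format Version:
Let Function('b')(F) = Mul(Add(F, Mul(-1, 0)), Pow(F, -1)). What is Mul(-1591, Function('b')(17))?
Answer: -1591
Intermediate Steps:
Function('b')(F) = 1 (Function('b')(F) = Mul(Add(F, 0), Pow(F, -1)) = Mul(F, Pow(F, -1)) = 1)
Mul(-1591, Function('b')(17)) = Mul(-1591, 1) = -1591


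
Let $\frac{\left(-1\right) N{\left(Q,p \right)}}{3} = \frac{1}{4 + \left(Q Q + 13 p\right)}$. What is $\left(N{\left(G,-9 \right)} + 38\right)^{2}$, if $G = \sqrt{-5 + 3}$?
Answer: $\frac{19123129}{13225} \approx 1446.0$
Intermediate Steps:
$G = i \sqrt{2}$ ($G = \sqrt{-2} = i \sqrt{2} \approx 1.4142 i$)
$N{\left(Q,p \right)} = - \frac{3}{4 + Q^{2} + 13 p}$ ($N{\left(Q,p \right)} = - \frac{3}{4 + \left(Q Q + 13 p\right)} = - \frac{3}{4 + \left(Q^{2} + 13 p\right)} = - \frac{3}{4 + Q^{2} + 13 p}$)
$\left(N{\left(G,-9 \right)} + 38\right)^{2} = \left(- \frac{3}{4 + \left(i \sqrt{2}\right)^{2} + 13 \left(-9\right)} + 38\right)^{2} = \left(- \frac{3}{4 - 2 - 117} + 38\right)^{2} = \left(- \frac{3}{-115} + 38\right)^{2} = \left(\left(-3\right) \left(- \frac{1}{115}\right) + 38\right)^{2} = \left(\frac{3}{115} + 38\right)^{2} = \left(\frac{4373}{115}\right)^{2} = \frac{19123129}{13225}$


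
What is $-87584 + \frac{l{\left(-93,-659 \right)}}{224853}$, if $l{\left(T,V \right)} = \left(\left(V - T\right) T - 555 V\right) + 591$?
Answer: $- \frac{6564368726}{74951} \approx -87582.0$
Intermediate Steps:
$l{\left(T,V \right)} = 591 - 555 V + T \left(V - T\right)$ ($l{\left(T,V \right)} = \left(T \left(V - T\right) - 555 V\right) + 591 = \left(- 555 V + T \left(V - T\right)\right) + 591 = 591 - 555 V + T \left(V - T\right)$)
$-87584 + \frac{l{\left(-93,-659 \right)}}{224853} = -87584 + \frac{591 - \left(-93\right)^{2} - -365745 - -61287}{224853} = -87584 + \left(591 - 8649 + 365745 + 61287\right) \frac{1}{224853} = -87584 + 418974 \cdot \frac{1}{224853} = -87584 + \frac{139658}{74951} = - \frac{6564368726}{74951}$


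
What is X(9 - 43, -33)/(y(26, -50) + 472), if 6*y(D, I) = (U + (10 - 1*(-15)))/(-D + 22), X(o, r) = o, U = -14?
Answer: -816/11317 ≈ -0.072104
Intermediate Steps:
y(D, I) = 11/(6*(22 - D)) (y(D, I) = ((-14 + (10 - 1*(-15)))/(-D + 22))/6 = ((-14 + (10 + 15))/(22 - D))/6 = ((-14 + 25)/(22 - D))/6 = (11/(22 - D))/6 = 11/(6*(22 - D)))
X(9 - 43, -33)/(y(26, -50) + 472) = (9 - 43)/(-11/(-132 + 6*26) + 472) = -34/(-11/(-132 + 156) + 472) = -34/(-11/24 + 472) = -34/11317/24 = -34*24/11317 = -816/11317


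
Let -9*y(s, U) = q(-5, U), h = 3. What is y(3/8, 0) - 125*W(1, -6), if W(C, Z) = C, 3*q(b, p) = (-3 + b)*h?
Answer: -1117/9 ≈ -124.11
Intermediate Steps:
q(b, p) = -3 + b (q(b, p) = ((-3 + b)*3)/3 = (-9 + 3*b)/3 = -3 + b)
y(s, U) = 8/9 (y(s, U) = -(-3 - 5)/9 = -1/9*(-8) = 8/9)
y(3/8, 0) - 125*W(1, -6) = 8/9 - 125*1 = 8/9 - 125 = -1117/9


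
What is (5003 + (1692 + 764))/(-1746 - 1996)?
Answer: -7459/3742 ≈ -1.9933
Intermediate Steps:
(5003 + (1692 + 764))/(-1746 - 1996) = (5003 + 2456)/(-3742) = 7459*(-1/3742) = -7459/3742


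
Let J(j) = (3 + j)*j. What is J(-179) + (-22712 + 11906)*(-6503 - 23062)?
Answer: 319510894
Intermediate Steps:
J(j) = j*(3 + j)
J(-179) + (-22712 + 11906)*(-6503 - 23062) = -179*(3 - 179) + (-22712 + 11906)*(-6503 - 23062) = -179*(-176) - 10806*(-29565) = 31504 + 319479390 = 319510894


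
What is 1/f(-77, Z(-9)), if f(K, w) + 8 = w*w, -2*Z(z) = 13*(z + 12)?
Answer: 4/1489 ≈ 0.0026864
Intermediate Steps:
Z(z) = -78 - 13*z/2 (Z(z) = -13*(z + 12)/2 = -13*(12 + z)/2 = -(156 + 13*z)/2 = -78 - 13*z/2)
f(K, w) = -8 + w² (f(K, w) = -8 + w*w = -8 + w²)
1/f(-77, Z(-9)) = 1/(-8 + (-78 - 13/2*(-9))²) = 1/(-8 + (-78 + 117/2)²) = 1/(-8 + (-39/2)²) = 1/(-8 + 1521/4) = 1/(1489/4) = 4/1489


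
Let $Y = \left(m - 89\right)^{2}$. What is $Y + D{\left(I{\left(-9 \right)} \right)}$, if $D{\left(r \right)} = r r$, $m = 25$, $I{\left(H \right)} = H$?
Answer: $4177$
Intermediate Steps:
$D{\left(r \right)} = r^{2}$
$Y = 4096$ ($Y = \left(25 - 89\right)^{2} = \left(-64\right)^{2} = 4096$)
$Y + D{\left(I{\left(-9 \right)} \right)} = 4096 + \left(-9\right)^{2} = 4096 + 81 = 4177$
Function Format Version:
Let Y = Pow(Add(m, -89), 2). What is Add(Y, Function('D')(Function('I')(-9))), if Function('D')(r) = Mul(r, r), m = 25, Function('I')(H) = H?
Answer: 4177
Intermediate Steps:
Function('D')(r) = Pow(r, 2)
Y = 4096 (Y = Pow(Add(25, -89), 2) = Pow(-64, 2) = 4096)
Add(Y, Function('D')(Function('I')(-9))) = Add(4096, Pow(-9, 2)) = Add(4096, 81) = 4177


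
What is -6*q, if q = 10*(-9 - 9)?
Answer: 1080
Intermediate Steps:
q = -180 (q = 10*(-18) = -180)
-6*q = -6*(-180) = 1080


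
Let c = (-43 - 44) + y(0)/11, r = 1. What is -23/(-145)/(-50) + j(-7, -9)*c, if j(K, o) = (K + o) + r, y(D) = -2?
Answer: 104290997/79750 ≈ 1307.7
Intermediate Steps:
j(K, o) = 1 + K + o (j(K, o) = (K + o) + 1 = 1 + K + o)
c = -959/11 (c = (-43 - 44) - 2/11 = -87 - 2*1/11 = -87 - 2/11 = -959/11 ≈ -87.182)
-23/(-145)/(-50) + j(-7, -9)*c = -23/(-145)/(-50) + (1 - 7 - 9)*(-959/11) = -23*(-1/145)*(-1/50) - 15*(-959/11) = (23/145)*(-1/50) + 14385/11 = -23/7250 + 14385/11 = 104290997/79750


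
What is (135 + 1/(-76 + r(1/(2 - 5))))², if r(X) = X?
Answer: 955551744/52441 ≈ 18221.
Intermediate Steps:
(135 + 1/(-76 + r(1/(2 - 5))))² = (135 + 1/(-76 + 1/(2 - 5)))² = (135 + 1/(-76 + 1/(-3)))² = (135 + 1/(-76 - ⅓))² = (135 + 1/(-229/3))² = (135 - 3/229)² = (30912/229)² = 955551744/52441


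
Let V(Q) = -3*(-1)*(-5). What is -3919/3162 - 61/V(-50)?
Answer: 44699/15810 ≈ 2.8273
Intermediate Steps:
V(Q) = -15 (V(Q) = 3*(-5) = -15)
-3919/3162 - 61/V(-50) = -3919/3162 - 61/(-15) = -3919*1/3162 - 61*(-1/15) = -3919/3162 + 61/15 = 44699/15810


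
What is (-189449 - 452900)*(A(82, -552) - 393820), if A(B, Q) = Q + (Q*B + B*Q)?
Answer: 311475030100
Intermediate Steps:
A(B, Q) = Q + 2*B*Q (A(B, Q) = Q + (B*Q + B*Q) = Q + 2*B*Q)
(-189449 - 452900)*(A(82, -552) - 393820) = (-189449 - 452900)*(-552*(1 + 2*82) - 393820) = -642349*(-552*(1 + 164) - 393820) = -642349*(-552*165 - 393820) = -642349*(-91080 - 393820) = -642349*(-484900) = 311475030100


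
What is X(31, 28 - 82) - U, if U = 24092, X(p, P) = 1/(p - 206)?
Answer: -4216101/175 ≈ -24092.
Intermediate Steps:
X(p, P) = 1/(-206 + p)
X(31, 28 - 82) - U = 1/(-206 + 31) - 1*24092 = 1/(-175) - 24092 = -1/175 - 24092 = -4216101/175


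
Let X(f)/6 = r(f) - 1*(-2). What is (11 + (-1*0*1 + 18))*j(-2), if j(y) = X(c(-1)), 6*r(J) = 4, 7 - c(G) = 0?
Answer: 464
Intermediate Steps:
c(G) = 7 (c(G) = 7 - 1*0 = 7 + 0 = 7)
r(J) = 2/3 (r(J) = (1/6)*4 = 2/3)
X(f) = 16 (X(f) = 6*(2/3 - 1*(-2)) = 6*(2/3 + 2) = 6*(8/3) = 16)
j(y) = 16
(11 + (-1*0*1 + 18))*j(-2) = (11 + (-1*0*1 + 18))*16 = (11 + (0*1 + 18))*16 = (11 + (0 + 18))*16 = (11 + 18)*16 = 29*16 = 464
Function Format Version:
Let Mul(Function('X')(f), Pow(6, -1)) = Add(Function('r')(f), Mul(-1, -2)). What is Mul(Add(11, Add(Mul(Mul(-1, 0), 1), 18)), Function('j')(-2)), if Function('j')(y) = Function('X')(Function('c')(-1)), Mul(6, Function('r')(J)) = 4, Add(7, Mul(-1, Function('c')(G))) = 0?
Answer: 464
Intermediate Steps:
Function('c')(G) = 7 (Function('c')(G) = Add(7, Mul(-1, 0)) = Add(7, 0) = 7)
Function('r')(J) = Rational(2, 3) (Function('r')(J) = Mul(Rational(1, 6), 4) = Rational(2, 3))
Function('X')(f) = 16 (Function('X')(f) = Mul(6, Add(Rational(2, 3), Mul(-1, -2))) = Mul(6, Add(Rational(2, 3), 2)) = Mul(6, Rational(8, 3)) = 16)
Function('j')(y) = 16
Mul(Add(11, Add(Mul(Mul(-1, 0), 1), 18)), Function('j')(-2)) = Mul(Add(11, Add(Mul(Mul(-1, 0), 1), 18)), 16) = Mul(Add(11, Add(Mul(0, 1), 18)), 16) = Mul(Add(11, Add(0, 18)), 16) = Mul(Add(11, 18), 16) = Mul(29, 16) = 464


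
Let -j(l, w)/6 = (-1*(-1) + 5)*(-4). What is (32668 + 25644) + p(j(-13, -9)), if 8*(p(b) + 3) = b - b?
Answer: 58309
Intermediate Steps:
j(l, w) = 144 (j(l, w) = -6*(-1*(-1) + 5)*(-4) = -6*(1 + 5)*(-4) = -36*(-4) = -6*(-24) = 144)
p(b) = -3 (p(b) = -3 + (b - b)/8 = -3 + (⅛)*0 = -3 + 0 = -3)
(32668 + 25644) + p(j(-13, -9)) = (32668 + 25644) - 3 = 58312 - 3 = 58309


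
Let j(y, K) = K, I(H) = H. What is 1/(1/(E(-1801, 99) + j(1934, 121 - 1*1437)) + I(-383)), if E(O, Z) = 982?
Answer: -334/127923 ≈ -0.0026109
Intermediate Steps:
1/(1/(E(-1801, 99) + j(1934, 121 - 1*1437)) + I(-383)) = 1/(1/(982 + (121 - 1*1437)) - 383) = 1/(1/(982 + (121 - 1437)) - 383) = 1/(1/(982 - 1316) - 383) = 1/(1/(-334) - 383) = 1/(-1/334 - 383) = 1/(-127923/334) = -334/127923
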